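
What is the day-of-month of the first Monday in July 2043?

July 1, 2043 is a Wednesday, so the first Monday is the 6th.
The first Monday is 6 + 0 = 6.

6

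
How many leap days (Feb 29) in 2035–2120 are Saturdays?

3

Leap years in 2035–2120: 21 of them.
Feb 29 weekday advances by 5 (mod 7) from one leap year to the next four years later (or differs when a century non-leap intervenes).
Leap-day weekdays: 2036:Fri 2040:Wed 2044:Mon 2048:Sat✓ 2052:Thu 2056:Tue 2060:Sun 2064:Fri 2068:Wed 2072:Mon 2076:Sat✓ 2080:Thu 2084:Tue 2088:Sun 2092:Fri 2096:Wed 2104:Fri 2108:Wed 2112:Mon 2116:Sat✓ 2120:Thu
Saturday: 2048, 2076, 2116 → 3.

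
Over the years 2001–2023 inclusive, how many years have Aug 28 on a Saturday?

Track Aug 28's weekday year by year (advancing +1, or +2 across a Feb 29):
  2001: Tue  2002: Wed (+1)  2003: Thu (+1)  2004: Sat (+2) ✓  2005: Sun (+1)
  2006: Mon (+1)  2007: Tue (+1)  2008: Thu (+2)  2009: Fri (+1)  2010: Sat (+1) ✓
  2011: Sun (+1)  2012: Tue (+2)  2013: Wed (+1)  2014: Thu (+1)  2015: Fri (+1)
  2016: Sun (+2)  2017: Mon (+1)  2018: Tue (+1)  2019: Wed (+1)  2020: Fri (+2)
  2021: Sat (+1) ✓  2022: Sun (+1)  2023: Mon (+1)
Saturday years: 2004, 2010, 2021 — 3 in total.

3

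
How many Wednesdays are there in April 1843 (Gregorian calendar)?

April 1843 has 30 days and begins on Saturday.
The first Wednesday is April 5.
Wednesdays fall on 5, 12, 19, 26 — that's 4.

4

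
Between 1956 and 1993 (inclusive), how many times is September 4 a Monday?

Track September 4's weekday year by year (advancing +1, or +2 across a Feb 29):
  1956: Tue  1957: Wed (+1)  1958: Thu (+1)  1959: Fri (+1)  1960: Sun (+2)
  1961: Mon (+1) ✓  1962: Tue (+1)  1963: Wed (+1)  1964: Fri (+2)  1965: Sat (+1)
  1966: Sun (+1)  1967: Mon (+1) ✓  1968: Wed (+2)  1969: Thu (+1)  … (10 more years) …
  1980: Thu (+2)  1981: Fri (+1)  1982: Sat (+1)  1983: Sun (+1)  1984: Tue (+2)
  1985: Wed (+1)  1986: Thu (+1)  1987: Fri (+1)  1988: Sun (+2)  1989: Mon (+1) ✓
  1990: Tue (+1)  1991: Wed (+1)  1992: Fri (+2)  1993: Sat (+1)
Monday years: 1961, 1967, 1972, 1978, 1989 — 5 in total.

5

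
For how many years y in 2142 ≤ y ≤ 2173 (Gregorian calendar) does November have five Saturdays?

9

November has 30 days; it has five Saturdays when Saturday falls among the first (month-length − 28) days — i.e. when November 1 is one of Saturday/Friday.
November 1 by year: 2142:Thu 2143:Fri✓ 2144:Sun 2145:Mon 2146:Tue 2147:Wed 2148:Fri✓ 2149:Sat✓ 2150:Sun 2151:Mon 2152:Wed 2153:Thu 2154:Fri✓ 2155:Sat✓ 2156:Mon 2157:Tue 2158:Wed 2159:Thu 2160:Sat✓ 2161:Sun 2162:Mon 2163:Tue 2164:Thu 2165:Fri✓ 2166:Sat✓ 2167:Sun 2168:Tue 2169:Wed 2170:Thu 2171:Fri✓ 2172:Sun 2173:Mon
Years with five Saturdays: 2143, 2148, 2149, 2154, 2155, 2160, 2165, 2166, 2171 → 9.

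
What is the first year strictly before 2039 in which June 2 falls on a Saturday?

2035

From one year to the next, a fixed date's weekday advances by 1, or by 2 when a Feb 29 lies between the two dates.
2039: June 2 is Thursday.
2038: Wednesday (−1)
2037: Tuesday (−1)
2036: Monday (−1)
2035: Saturday (−2)
June 2 falls on a Saturday in 2035.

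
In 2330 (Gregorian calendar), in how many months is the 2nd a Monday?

1

Check the 2nd of each month of 2330: Jan 2: Thu, Feb 2: Sun, Mar 2: Sun, Apr 2: Wed, May 2: Fri, Jun 2: Mon, Jul 2: Wed, Aug 2: Sat, Sep 2: Tue, Oct 2: Thu, Nov 2: Sun, Dec 2: Tue.
Monday occurs in June — 1 month.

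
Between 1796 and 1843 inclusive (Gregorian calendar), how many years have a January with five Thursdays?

20

January has 31 days; it has five Thursdays when Thursday falls among the first (month-length − 28) days — i.e. when January 1 is one of Thursday/Wednesday/Tuesday.
January 1 by year: 1796:Fri 1797:Sun 1798:Mon 1799:Tue✓ 1800:Wed✓ 1801:Thu✓ 1802:Fri 1803:Sat 1804:Sun 1805:Tue✓ 1806:Wed✓ 1807:Thu✓ 1808:Fri 1809:Sun 1810:Mon …(18 more)… 1829:Thu✓ 1830:Fri 1831:Sat 1832:Sun 1833:Tue✓ 1834:Wed✓ 1835:Thu✓ 1836:Fri 1837:Sun 1838:Mon 1839:Tue✓ 1840:Wed✓ 1841:Fri 1842:Sat 1843:Sun
Years with five Thursdays: 1799, 1800, 1801, 1805, 1806, 1807, 1811, 1812, 1817, 1818, 1822, 1823, 1824, 1828, 1829, 1833, 1834, 1835, 1839, 1840 → 20.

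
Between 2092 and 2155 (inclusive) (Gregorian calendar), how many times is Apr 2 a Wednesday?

10

Track Apr 2's weekday year by year (advancing +1, or +2 across a Feb 29):
  2092: Wed ✓  2093: Thu (+1)  2094: Fri (+1)  2095: Sat (+1)  2096: Mon (+2)
  2097: Tue (+1)  2098: Wed (+1) ✓  2099: Thu (+1)  2100: Fri (+1)  2101: Sat (+1)
  2102: Sun (+1)  2103: Mon (+1)  2104: Wed (+2) ✓  2105: Thu (+1)  … (36 more years) …
  2142: Mon (+1)  2143: Tue (+1)  2144: Thu (+2)  2145: Fri (+1)  2146: Sat (+1)
  2147: Sun (+1)  2148: Tue (+2)  2149: Wed (+1) ✓  2150: Thu (+1)  2151: Fri (+1)
  2152: Sun (+2)  2153: Mon (+1)  2154: Tue (+1)  2155: Wed (+1) ✓
Wednesday years: 2092, 2098, 2104, 2110, 2121, 2127, 2132, 2138, 2149, 2155 — 10 in total.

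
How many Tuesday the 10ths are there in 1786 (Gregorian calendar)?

2

Check the 10th of each month of 1786: Jan 10: Tue, Feb 10: Fri, Mar 10: Fri, Apr 10: Mon, May 10: Wed, Jun 10: Sat, Jul 10: Mon, Aug 10: Thu, Sep 10: Sun, Oct 10: Tue, Nov 10: Fri, Dec 10: Sun.
Tuesday occurs in January, October — 2 months.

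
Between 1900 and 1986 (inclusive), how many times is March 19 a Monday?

Track March 19's weekday year by year (advancing +1, or +2 across a Feb 29):
  1900: Mon ✓  1901: Tue (+1)  1902: Wed (+1)  1903: Thu (+1)  1904: Sat (+2)
  1905: Sun (+1)  1906: Mon (+1) ✓  1907: Tue (+1)  1908: Thu (+2)  1909: Fri (+1)
  1910: Sat (+1)  1911: Sun (+1)  1912: Tue (+2)  1913: Wed (+1)  … (59 more years) …
  1973: Mon (+1) ✓  1974: Tue (+1)  1975: Wed (+1)  1976: Fri (+2)  1977: Sat (+1)
  1978: Sun (+1)  1979: Mon (+1) ✓  1980: Wed (+2)  1981: Thu (+1)  1982: Fri (+1)
  1983: Sat (+1)  1984: Mon (+2) ✓  1985: Tue (+1)  1986: Wed (+1)
Monday years: 1900, 1906, 1917, 1923, 1928, 1934, 1945, 1951, 1956, 1962, 1973, 1979, 1984 — 13 in total.

13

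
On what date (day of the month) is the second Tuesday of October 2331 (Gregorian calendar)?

13

October 1, 2331 is a Thursday, so the first Tuesday is the 6th.
The second Tuesday is 6 + 7 = 13.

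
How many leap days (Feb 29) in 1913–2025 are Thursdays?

4

Leap years in 1913–2025: 28 of them.
Feb 29 weekday advances by 5 (mod 7) from one leap year to the next four years later (or differs when a century non-leap intervenes).
Leap-day weekdays: 1916:Tue 1920:Sun 1924:Fri 1928:Wed 1932:Mon 1936:Sat 1940:Thu✓ 1944:Tue 1948:Sun 1952:Fri 1956:Wed 1960:Mon 1964:Sat 1968:Thu✓ 1972:Tue 1976:Sun 1980:Fri 1984:Wed 1988:Mon 1992:Sat 1996:Thu✓ 2000:Tue 2004:Sun 2008:Fri 2012:Wed 2016:Mon 2020:Sat 2024:Thu✓
Thursday: 1940, 1968, 1996, 2024 → 4.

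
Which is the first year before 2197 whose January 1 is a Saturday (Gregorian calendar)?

2191

Jan 1 advances by 2 weekdays after a leap year and by 1 after a common year.
2197: Jan 1 is Sunday.
2196: Friday (leap)
2195: Thursday
2194: Wednesday
2193: Tuesday
2192: Sunday (leap)
2191: Saturday
2191 begins on a Saturday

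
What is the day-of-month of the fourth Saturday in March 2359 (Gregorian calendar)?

28

March 1, 2359 is a Sunday, so the first Saturday is the 7th.
The fourth Saturday is 7 + 21 = 28.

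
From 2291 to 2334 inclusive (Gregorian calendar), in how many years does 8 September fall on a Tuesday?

Track 8 September's weekday year by year (advancing +1, or +2 across a Feb 29):
  2291: Tue ✓  2292: Thu (+2)  2293: Fri (+1)  2294: Sat (+1)  2295: Sun (+1)
  2296: Tue (+2) ✓  2297: Wed (+1)  2298: Thu (+1)  2299: Fri (+1)  2300: Sat (+1)
  2301: Sun (+1)  2302: Mon (+1)  2303: Tue (+1) ✓  2304: Thu (+2)  … (16 more years) …
  2321: Thu (+1)  2322: Fri (+1)  2323: Sat (+1)  2324: Mon (+2)  2325: Tue (+1) ✓
  2326: Wed (+1)  2327: Thu (+1)  2328: Sat (+2)  2329: Sun (+1)  2330: Mon (+1)
  2331: Tue (+1) ✓  2332: Thu (+2)  2333: Fri (+1)  2334: Sat (+1)
Tuesday years: 2291, 2296, 2303, 2308, 2314, 2325, 2331 — 7 in total.

7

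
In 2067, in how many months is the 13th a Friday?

Check the 13th of each month of 2067: Jan 13: Thu, Feb 13: Sun, Mar 13: Sun, Apr 13: Wed, May 13: Fri, Jun 13: Mon, Jul 13: Wed, Aug 13: Sat, Sep 13: Tue, Oct 13: Thu, Nov 13: Sun, Dec 13: Tue.
Friday occurs in May — 1 month.

1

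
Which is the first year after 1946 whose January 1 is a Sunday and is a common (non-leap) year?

1950

Jan 1 advances by 2 weekdays after a leap year and by 1 after a common year.
1946: Jan 1 is Tuesday.
1947: Wednesday
1948: Thursday (leap)
1949: Saturday
1950: Sunday
1950 begins on a Sunday and is a common year.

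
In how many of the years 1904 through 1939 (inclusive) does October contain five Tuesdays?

16

October has 31 days; it has five Tuesdays when Tuesday falls among the first (month-length − 28) days — i.e. when October 1 is one of Tuesday/Monday/Sunday.
October 1 by year: 1904:Sat 1905:Sun✓ 1906:Mon✓ 1907:Tue✓ 1908:Thu 1909:Fri 1910:Sat 1911:Sun✓ 1912:Tue✓ 1913:Wed 1914:Thu 1915:Fri 1916:Sun✓ 1917:Mon✓ 1918:Tue✓ …(6 more)… 1925:Thu 1926:Fri 1927:Sat 1928:Mon✓ 1929:Tue✓ 1930:Wed 1931:Thu 1932:Sat 1933:Sun✓ 1934:Mon✓ 1935:Tue✓ 1936:Thu 1937:Fri 1938:Sat 1939:Sun✓
Years with five Tuesdays: 1905, 1906, 1907, 1911, 1912, 1916, 1917, 1918, 1922, 1923, 1928, 1929, 1933, 1934, 1935, 1939 → 16.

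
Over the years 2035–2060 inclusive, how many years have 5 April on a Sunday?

Track 5 April's weekday year by year (advancing +1, or +2 across a Feb 29):
  2035: Thu  2036: Sat (+2)  2037: Sun (+1) ✓  2038: Mon (+1)  2039: Tue (+1)
  2040: Thu (+2)  2041: Fri (+1)  2042: Sat (+1)  2043: Sun (+1) ✓  2044: Tue (+2)
  2045: Wed (+1)  2046: Thu (+1)  2047: Fri (+1)  2048: Sun (+2) ✓  2049: Mon (+1)
  2050: Tue (+1)  2051: Wed (+1)  2052: Fri (+2)  2053: Sat (+1)  2054: Sun (+1) ✓
  2055: Mon (+1)  2056: Wed (+2)  2057: Thu (+1)  2058: Fri (+1)  2059: Sat (+1)
  2060: Mon (+2)
Sunday years: 2037, 2043, 2048, 2054 — 4 in total.

4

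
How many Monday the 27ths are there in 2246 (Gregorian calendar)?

2

Check the 27th of each month of 2246: Jan 27: Tue, Feb 27: Fri, Mar 27: Fri, Apr 27: Mon, May 27: Wed, Jun 27: Sat, Jul 27: Mon, Aug 27: Thu, Sep 27: Sun, Oct 27: Tue, Nov 27: Fri, Dec 27: Sun.
Monday occurs in April, July — 2 months.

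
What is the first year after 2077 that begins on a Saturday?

2078

Jan 1 advances by 2 weekdays after a leap year and by 1 after a common year.
2077: Jan 1 is Friday.
2078: Saturday
2078 begins on a Saturday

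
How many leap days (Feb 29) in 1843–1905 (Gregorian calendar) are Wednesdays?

2

Leap years in 1843–1905: 15 of them.
Feb 29 weekday advances by 5 (mod 7) from one leap year to the next four years later (or differs when a century non-leap intervenes).
Leap-day weekdays: 1844:Thu 1848:Tue 1852:Sun 1856:Fri 1860:Wed✓ 1864:Mon 1868:Sat 1872:Thu 1876:Tue 1880:Sun 1884:Fri 1888:Wed✓ 1892:Mon 1896:Sat 1904:Mon
Wednesday: 1860, 1888 → 2.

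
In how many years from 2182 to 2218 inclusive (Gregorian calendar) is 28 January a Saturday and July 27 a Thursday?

Check each year's weekday for 28 January and July 27:
  2182: Mon/Sat  2183: Tue/Sun  2184: Wed/Tue  2185: Fri/Wed  2186: Sat/Thu ✓  2187: Sun/Fri  2188: Mon/Sun  2189: Wed/Mon  2190: Thu/Tue  2191: Fri/Wed  2192: Sat/Fri  2193: Mon/Sat  2194: Tue/Sun  2195: Wed/Mon  …(9 more)…  2205: Mon/Sat  2206: Tue/Sun  2207: Wed/Mon  2208: Thu/Wed  2209: Sat/Thu ✓  2210: Sun/Fri  2211: Mon/Sat  2212: Tue/Mon  2213: Thu/Tue  2214: Fri/Wed  2215: Sat/Thu ✓  2216: Sun/Sat  2217: Tue/Sun  2218: Wed/Mon
Both conditions hold in: 2186, 2197, 2209, 2215 — 4.

4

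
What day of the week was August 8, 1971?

January 1, 1971 is a Friday.
August 8 is day 220 of the year, i.e. 219 days after Jan 1.
219 mod 7 = 2, so advance 2 weekdays from Friday: Sunday.

Sunday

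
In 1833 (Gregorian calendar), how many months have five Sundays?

A month of length L has five Sundays iff its first Sunday is on day ≤ L−28 (so day 1–3 in a 31-day month, 1–2 in a 30-day month, day 1 in a leap February).
Checking each month of 1833: Jan starts Tue (31d); Feb starts Fri (28d); Mar starts Fri (31d) ✓; Apr starts Mon (30d); May starts Wed (31d); Jun starts Sat (30d) ✓; Jul starts Mon (31d); Aug starts Thu (31d); Sep starts Sun (30d) ✓; Oct starts Tue (31d); Nov starts Fri (30d); Dec starts Sun (31d) ✓.
Five-Sunday months: March, June, September, December → 4.

4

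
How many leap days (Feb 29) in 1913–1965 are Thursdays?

Leap years in 1913–1965: 13 of them.
Feb 29 weekday advances by 5 (mod 7) from one leap year to the next four years later (or differs when a century non-leap intervenes).
Leap-day weekdays: 1916:Tue 1920:Sun 1924:Fri 1928:Wed 1932:Mon 1936:Sat 1940:Thu✓ 1944:Tue 1948:Sun 1952:Fri 1956:Wed 1960:Mon 1964:Sat
Thursday: 1940 → 1.

1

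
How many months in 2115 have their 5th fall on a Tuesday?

3

Check the 5th of each month of 2115: Jan 5: Sat, Feb 5: Tue, Mar 5: Tue, Apr 5: Fri, May 5: Sun, Jun 5: Wed, Jul 5: Fri, Aug 5: Mon, Sep 5: Thu, Oct 5: Sat, Nov 5: Tue, Dec 5: Thu.
Tuesday occurs in February, March, November — 3 months.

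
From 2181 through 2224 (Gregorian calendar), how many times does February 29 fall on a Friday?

1

Leap years in 2181–2224: 10 of them.
Feb 29 weekday advances by 5 (mod 7) from one leap year to the next four years later (or differs when a century non-leap intervenes).
Leap-day weekdays: 2184:Sun 2188:Fri✓ 2192:Wed 2196:Mon 2204:Wed 2208:Mon 2212:Sat 2216:Thu 2220:Tue 2224:Sun
Friday: 2188 → 1.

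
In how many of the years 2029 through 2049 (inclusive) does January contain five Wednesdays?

January has 31 days; it has five Wednesdays when Wednesday falls among the first (month-length − 28) days — i.e. when January 1 is one of Wednesday/Tuesday/Monday.
January 1 by year: 2029:Mon✓ 2030:Tue✓ 2031:Wed✓ 2032:Thu 2033:Sat 2034:Sun 2035:Mon✓ 2036:Tue✓ 2037:Thu 2038:Fri 2039:Sat 2040:Sun 2041:Tue✓ 2042:Wed✓ 2043:Thu 2044:Fri 2045:Sun 2046:Mon✓ 2047:Tue✓ 2048:Wed✓ 2049:Fri
Years with five Wednesdays: 2029, 2030, 2031, 2035, 2036, 2041, 2042, 2046, 2047, 2048 → 10.

10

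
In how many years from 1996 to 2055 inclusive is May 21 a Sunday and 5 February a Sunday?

Check each year's weekday for May 21 and 5 February:
  1996: Tue/Mon  1997: Wed/Wed  1998: Thu/Thu  1999: Fri/Fri  2000: Sun/Sat  2001: Mon/Mon  2002: Tue/Tue  2003: Wed/Wed  2004: Fri/Thu  2005: Sat/Sat  2006: Sun/Sun ✓  2007: Mon/Mon  2008: Wed/Tue  2009: Thu/Thu  …(32 more)…  2042: Wed/Wed  2043: Thu/Thu  2044: Sat/Fri  2045: Sun/Sun ✓  2046: Mon/Mon  2047: Tue/Tue  2048: Thu/Wed  2049: Fri/Fri  2050: Sat/Sat  2051: Sun/Sun ✓  2052: Tue/Mon  2053: Wed/Wed  2054: Thu/Thu  2055: Fri/Fri
Both conditions hold in: 2006, 2017, 2023, 2034, 2045, 2051 — 6.

6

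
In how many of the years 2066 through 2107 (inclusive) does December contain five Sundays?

16

December has 31 days; it has five Sundays when Sunday falls among the first (month-length − 28) days — i.e. when December 1 is one of Sunday/Saturday/Friday.
December 1 by year: 2066:Wed 2067:Thu 2068:Sat✓ 2069:Sun✓ 2070:Mon 2071:Tue 2072:Thu 2073:Fri✓ 2074:Sat✓ 2075:Sun✓ 2076:Tue 2077:Wed 2078:Thu 2079:Fri✓ 2080:Sun✓ …(12 more)… 2093:Tue 2094:Wed 2095:Thu 2096:Sat✓ 2097:Sun✓ 2098:Mon 2099:Tue 2100:Wed 2101:Thu 2102:Fri✓ 2103:Sat✓ 2104:Mon 2105:Tue 2106:Wed 2107:Thu
Years with five Sundays: 2068, 2069, 2073, 2074, 2075, 2079, 2080, 2084, 2085, 2086, 2090, 2091, 2096, 2097, 2102, 2103 → 16.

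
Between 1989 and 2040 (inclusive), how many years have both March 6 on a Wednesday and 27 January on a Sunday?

5

Check each year's weekday for March 6 and 27 January:
  1989: Mon/Fri  1990: Tue/Sat  1991: Wed/Sun ✓  1992: Fri/Mon  1993: Sat/Wed  1994: Sun/Thu  1995: Mon/Fri  1996: Wed/Sat  1997: Thu/Mon  1998: Fri/Tue  1999: Sat/Wed  2000: Mon/Thu  2001: Tue/Sat  2002: Wed/Sun ✓  …(24 more)…  2027: Sat/Wed  2028: Mon/Thu  2029: Tue/Sat  2030: Wed/Sun ✓  2031: Thu/Mon  2032: Sat/Tue  2033: Sun/Thu  2034: Mon/Fri  2035: Tue/Sat  2036: Thu/Sun  2037: Fri/Tue  2038: Sat/Wed  2039: Sun/Thu  2040: Tue/Fri
Both conditions hold in: 1991, 2002, 2013, 2019, 2030 — 5.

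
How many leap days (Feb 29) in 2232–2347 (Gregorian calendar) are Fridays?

Leap years in 2232–2347: 28 of them.
Feb 29 weekday advances by 5 (mod 7) from one leap year to the next four years later (or differs when a century non-leap intervenes).
Leap-day weekdays: 2232:Wed 2236:Mon 2240:Sat 2244:Thu 2248:Tue 2252:Sun 2256:Fri✓ 2260:Wed 2264:Mon 2268:Sat 2272:Thu 2276:Tue 2280:Sun 2284:Fri✓ 2288:Wed 2292:Mon 2296:Sat 2304:Mon 2308:Sat 2312:Thu 2316:Tue 2320:Sun 2324:Fri✓ 2328:Wed 2332:Mon 2336:Sat 2340:Thu 2344:Tue
Friday: 2256, 2284, 2324 → 3.

3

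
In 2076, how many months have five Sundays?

A month of length L has five Sundays iff its first Sunday is on day ≤ L−28 (so day 1–3 in a 31-day month, 1–2 in a 30-day month, day 1 in a leap February).
Checking each month of 2076: Jan starts Wed (31d); Feb starts Sat (29d); Mar starts Sun (31d) ✓; Apr starts Wed (30d); May starts Fri (31d) ✓; Jun starts Mon (30d); Jul starts Wed (31d); Aug starts Sat (31d) ✓; Sep starts Tue (30d); Oct starts Thu (31d); Nov starts Sun (30d) ✓; Dec starts Tue (31d).
Five-Sunday months: March, May, August, November → 4.

4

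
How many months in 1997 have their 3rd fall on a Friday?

2

Check the 3rd of each month of 1997: Jan 3: Fri, Feb 3: Mon, Mar 3: Mon, Apr 3: Thu, May 3: Sat, Jun 3: Tue, Jul 3: Thu, Aug 3: Sun, Sep 3: Wed, Oct 3: Fri, Nov 3: Mon, Dec 3: Wed.
Friday occurs in January, October — 2 months.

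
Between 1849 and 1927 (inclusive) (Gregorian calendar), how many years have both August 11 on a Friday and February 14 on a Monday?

Check each year's weekday for August 11 and February 14:
  1849: Sat/Wed  1850: Sun/Thu  1851: Mon/Fri  1852: Wed/Sat  1853: Thu/Mon  1854: Fri/Tue  1855: Sat/Wed  1856: Mon/Thu  1857: Tue/Sat  1858: Wed/Sun  1859: Thu/Mon  1860: Sat/Tue  1861: Sun/Thu  1862: Mon/Fri  …(51 more)…  1914: Tue/Sat  1915: Wed/Sun  1916: Fri/Mon ✓  1917: Sat/Wed  1918: Sun/Thu  1919: Mon/Fri  1920: Wed/Sat  1921: Thu/Mon  1922: Fri/Tue  1923: Sat/Wed  1924: Mon/Thu  1925: Tue/Sat  1926: Wed/Sun  1927: Thu/Mon
Both conditions hold in: 1876, 1916 — 2.

2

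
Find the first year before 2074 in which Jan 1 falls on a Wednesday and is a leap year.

2048

Jan 1 advances by 2 weekdays after a leap year and by 1 after a common year.
2074: Jan 1 is Monday.
2073: Sunday
2072: Friday (leap)
2071: Thursday
2070: Wednesday
2069: Tuesday
2068: Sunday (leap)
2067: Saturday
2066: Friday
2065: Thursday
2064: Tuesday (leap)
2063: Monday
2062: Sunday
2061: Saturday
2060: Thursday (leap)
2059: Wednesday
2058: Tuesday
2057: Monday
2056: Saturday (leap)
2055: Friday
2054: Thursday
2053: Wednesday
2052: Monday (leap)
2051: Sunday
2050: Saturday
2049: Friday
2048: Wednesday (leap)
2048 begins on a Wednesday and is a leap year.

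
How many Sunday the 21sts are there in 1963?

Check the 21st of each month of 1963: Jan 21: Mon, Feb 21: Thu, Mar 21: Thu, Apr 21: Sun, May 21: Tue, Jun 21: Fri, Jul 21: Sun, Aug 21: Wed, Sep 21: Sat, Oct 21: Mon, Nov 21: Thu, Dec 21: Sat.
Sunday occurs in April, July — 2 months.

2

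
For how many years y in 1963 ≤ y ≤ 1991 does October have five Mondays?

12

October has 31 days; it has five Mondays when Monday falls among the first (month-length − 28) days — i.e. when October 1 is one of Monday/Sunday/Saturday.
October 1 by year: 1963:Tue 1964:Thu 1965:Fri 1966:Sat✓ 1967:Sun✓ 1968:Tue 1969:Wed 1970:Thu 1971:Fri 1972:Sun✓ 1973:Mon✓ 1974:Tue 1975:Wed 1976:Fri 1977:Sat✓ 1978:Sun✓ 1979:Mon✓ 1980:Wed 1981:Thu 1982:Fri 1983:Sat✓ 1984:Mon✓ 1985:Tue 1986:Wed 1987:Thu 1988:Sat✓ 1989:Sun✓ 1990:Mon✓ 1991:Tue
Years with five Mondays: 1966, 1967, 1972, 1973, 1977, 1978, 1979, 1983, 1984, 1988, 1989, 1990 → 12.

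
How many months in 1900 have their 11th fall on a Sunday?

3

Check the 11th of each month of 1900: Jan 11: Thu, Feb 11: Sun, Mar 11: Sun, Apr 11: Wed, May 11: Fri, Jun 11: Mon, Jul 11: Wed, Aug 11: Sat, Sep 11: Tue, Oct 11: Thu, Nov 11: Sun, Dec 11: Tue.
Sunday occurs in February, March, November — 3 months.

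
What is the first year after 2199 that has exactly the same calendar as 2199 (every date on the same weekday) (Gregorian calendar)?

2205

Two years share a calendar iff Jan 1 falls on the same weekday and both are leap or both are common. 2199: Jan 1 is Tuesday, common year.
2200: Jan 1 Wednesday, common
2201: Jan 1 Thursday, common
2202: Jan 1 Friday, common
2203: Jan 1 Saturday, common
2204: Jan 1 Sunday, leap
2205: Jan 1 Tuesday, common
2205 matches on both conditions.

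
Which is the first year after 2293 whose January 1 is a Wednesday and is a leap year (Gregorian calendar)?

2296

Jan 1 advances by 2 weekdays after a leap year and by 1 after a common year.
2293: Jan 1 is Sunday.
2294: Monday
2295: Tuesday
2296: Wednesday (leap)
2296 begins on a Wednesday and is a leap year.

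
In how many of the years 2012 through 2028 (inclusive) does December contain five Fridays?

7

December has 31 days; it has five Fridays when Friday falls among the first (month-length − 28) days — i.e. when December 1 is one of Friday/Thursday/Wednesday.
December 1 by year: 2012:Sat 2013:Sun 2014:Mon 2015:Tue 2016:Thu✓ 2017:Fri✓ 2018:Sat 2019:Sun 2020:Tue 2021:Wed✓ 2022:Thu✓ 2023:Fri✓ 2024:Sun 2025:Mon 2026:Tue 2027:Wed✓ 2028:Fri✓
Years with five Fridays: 2016, 2017, 2021, 2022, 2023, 2027, 2028 → 7.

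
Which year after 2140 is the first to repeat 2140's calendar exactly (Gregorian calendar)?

Two years share a calendar iff Jan 1 falls on the same weekday and both are leap or both are common. 2140: Jan 1 is Friday, leap year.
2141: Jan 1 Sunday, common
2142: Jan 1 Monday, common
2143: Jan 1 Tuesday, common
2144: Jan 1 Wednesday, leap
2145: Jan 1 Friday, common
2146: Jan 1 Saturday, common
2147: Jan 1 Sunday, common
2148: Jan 1 Monday, leap
2149: Jan 1 Wednesday, common
2150: Jan 1 Thursday, common
2151: Jan 1 Friday, common
2152: Jan 1 Saturday, leap
2153: Jan 1 Monday, common
2154: Jan 1 Tuesday, common
2155: Jan 1 Wednesday, common
2156: Jan 1 Thursday, leap
2157: Jan 1 Saturday, common
2158: Jan 1 Sunday, common
2159: Jan 1 Monday, common
2160: Jan 1 Tuesday, leap
2161: Jan 1 Thursday, common
2162: Jan 1 Friday, common
2163: Jan 1 Saturday, common
2164: Jan 1 Sunday, leap
2165: Jan 1 Tuesday, common
2166: Jan 1 Wednesday, common
2167: Jan 1 Thursday, common
2168: Jan 1 Friday, leap
2168 matches on both conditions.

2168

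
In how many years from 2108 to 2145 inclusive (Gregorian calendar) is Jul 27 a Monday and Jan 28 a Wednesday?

4

Check each year's weekday for Jul 27 and Jan 28:
  2108: Fri/Sat  2109: Sat/Mon  2110: Sun/Tue  2111: Mon/Wed ✓  2112: Wed/Thu  2113: Thu/Sat  2114: Fri/Sun  2115: Sat/Mon  2116: Mon/Tue  2117: Tue/Thu  2118: Wed/Fri  2119: Thu/Sat  2120: Sat/Sun  2121: Sun/Tue  …(10 more)…  2132: Sun/Mon  2133: Mon/Wed ✓  2134: Tue/Thu  2135: Wed/Fri  2136: Fri/Sat  2137: Sat/Mon  2138: Sun/Tue  2139: Mon/Wed ✓  2140: Wed/Thu  2141: Thu/Sat  2142: Fri/Sun  2143: Sat/Mon  2144: Mon/Tue  2145: Tue/Thu
Both conditions hold in: 2111, 2122, 2133, 2139 — 4.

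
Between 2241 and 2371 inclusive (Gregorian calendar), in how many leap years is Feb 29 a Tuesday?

4

Leap years in 2241–2371: 31 of them.
Feb 29 weekday advances by 5 (mod 7) from one leap year to the next four years later (or differs when a century non-leap intervenes).
Leap-day weekdays: 2244:Thu 2248:Tue✓ 2252:Sun 2256:Fri 2260:Wed 2264:Mon 2268:Sat 2272:Thu 2276:Tue✓ 2280:Sun 2284:Fri 2288:Wed 2292:Mon …(5 more)… 2320:Sun 2324:Fri 2328:Wed 2332:Mon 2336:Sat 2340:Thu 2344:Tue✓ 2348:Sun 2352:Fri 2356:Wed 2360:Mon 2364:Sat 2368:Thu
Tuesday: 2248, 2276, 2316, 2344 → 4.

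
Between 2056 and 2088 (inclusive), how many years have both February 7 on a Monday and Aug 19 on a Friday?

3

Check each year's weekday for February 7 and Aug 19:
  2056: Mon/Sat  2057: Wed/Sun  2058: Thu/Mon  2059: Fri/Tue  2060: Sat/Thu  2061: Mon/Fri ✓  2062: Tue/Sat  2063: Wed/Sun  2064: Thu/Tue  2065: Sat/Wed  2066: Sun/Thu  2067: Mon/Fri ✓  2068: Tue/Sun  2069: Thu/Mon  …(5 more)…  2075: Thu/Mon  2076: Fri/Wed  2077: Sun/Thu  2078: Mon/Fri ✓  2079: Tue/Sat  2080: Wed/Mon  2081: Fri/Tue  2082: Sat/Wed  2083: Sun/Thu  2084: Mon/Sat  2085: Wed/Sun  2086: Thu/Mon  2087: Fri/Tue  2088: Sat/Thu
Both conditions hold in: 2061, 2067, 2078 — 3.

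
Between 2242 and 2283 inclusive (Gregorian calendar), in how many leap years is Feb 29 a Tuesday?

Leap years in 2242–2283: 10 of them.
Feb 29 weekday advances by 5 (mod 7) from one leap year to the next four years later (or differs when a century non-leap intervenes).
Leap-day weekdays: 2244:Thu 2248:Tue✓ 2252:Sun 2256:Fri 2260:Wed 2264:Mon 2268:Sat 2272:Thu 2276:Tue✓ 2280:Sun
Tuesday: 2248, 2276 → 2.

2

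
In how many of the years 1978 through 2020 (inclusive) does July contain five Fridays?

18

July has 31 days; it has five Fridays when Friday falls among the first (month-length − 28) days — i.e. when July 1 is one of Friday/Thursday/Wednesday.
July 1 by year: 1978:Sat 1979:Sun 1980:Tue 1981:Wed✓ 1982:Thu✓ 1983:Fri✓ 1984:Sun 1985:Mon 1986:Tue 1987:Wed✓ 1988:Fri✓ 1989:Sat 1990:Sun 1991:Mon 1992:Wed✓ …(13 more)… 2006:Sat 2007:Sun 2008:Tue 2009:Wed✓ 2010:Thu✓ 2011:Fri✓ 2012:Sun 2013:Mon 2014:Tue 2015:Wed✓ 2016:Fri✓ 2017:Sat 2018:Sun 2019:Mon 2020:Wed✓
Years with five Fridays: 1981, 1982, 1983, 1987, 1988, 1992, 1993, 1994, 1998, 1999, 2004, 2005, 2009, 2010, 2011, 2015, 2016, 2020 → 18.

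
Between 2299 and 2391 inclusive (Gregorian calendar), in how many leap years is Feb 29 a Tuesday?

3

Leap years in 2299–2391: 22 of them.
Feb 29 weekday advances by 5 (mod 7) from one leap year to the next four years later (or differs when a century non-leap intervenes).
Leap-day weekdays: 2304:Mon 2308:Sat 2312:Thu 2316:Tue✓ 2320:Sun 2324:Fri 2328:Wed 2332:Mon 2336:Sat 2340:Thu 2344:Tue✓ 2348:Sun 2352:Fri 2356:Wed 2360:Mon 2364:Sat 2368:Thu 2372:Tue✓ 2376:Sun 2380:Fri 2384:Wed 2388:Mon
Tuesday: 2316, 2344, 2372 → 3.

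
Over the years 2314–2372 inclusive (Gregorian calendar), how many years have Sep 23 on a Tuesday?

Track Sep 23's weekday year by year (advancing +1, or +2 across a Feb 29):
  2314: Wed  2315: Thu (+1)  2316: Sat (+2)  2317: Sun (+1)  2318: Mon (+1)
  2319: Tue (+1) ✓  2320: Thu (+2)  2321: Fri (+1)  2322: Sat (+1)  2323: Sun (+1)
  2324: Tue (+2) ✓  2325: Wed (+1)  2326: Thu (+1)  2327: Fri (+1)  … (31 more years) …
  2359: Wed (+1)  2360: Fri (+2)  2361: Sat (+1)  2362: Sun (+1)  2363: Mon (+1)
  2364: Wed (+2)  2365: Thu (+1)  2366: Fri (+1)  2367: Sat (+1)  2368: Mon (+2)
  2369: Tue (+1) ✓  2370: Wed (+1)  2371: Thu (+1)  2372: Sat (+2)
Tuesday years: 2319, 2324, 2330, 2341, 2347, 2352, 2358, 2369 — 8 in total.

8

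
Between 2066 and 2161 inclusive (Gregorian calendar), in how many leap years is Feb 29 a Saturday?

Leap years in 2066–2161: 23 of them.
Feb 29 weekday advances by 5 (mod 7) from one leap year to the next four years later (or differs when a century non-leap intervenes).
Leap-day weekdays: 2068:Wed 2072:Mon 2076:Sat✓ 2080:Thu 2084:Tue 2088:Sun 2092:Fri 2096:Wed 2104:Fri 2108:Wed 2112:Mon 2116:Sat✓ 2120:Thu 2124:Tue 2128:Sun 2132:Fri 2136:Wed 2140:Mon 2144:Sat✓ 2148:Thu 2152:Tue 2156:Sun 2160:Fri
Saturday: 2076, 2116, 2144 → 3.

3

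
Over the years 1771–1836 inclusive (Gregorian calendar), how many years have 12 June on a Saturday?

Track 12 June's weekday year by year (advancing +1, or +2 across a Feb 29):
  1771: Wed  1772: Fri (+2)  1773: Sat (+1) ✓  1774: Sun (+1)  1775: Mon (+1)
  1776: Wed (+2)  1777: Thu (+1)  1778: Fri (+1)  1779: Sat (+1) ✓  1780: Mon (+2)
  1781: Tue (+1)  1782: Wed (+1)  1783: Thu (+1)  1784: Sat (+2) ✓  … (38 more years) …
  1823: Thu (+1)  1824: Sat (+2) ✓  1825: Sun (+1)  1826: Mon (+1)  1827: Tue (+1)
  1828: Thu (+2)  1829: Fri (+1)  1830: Sat (+1) ✓  1831: Sun (+1)  1832: Tue (+2)
  1833: Wed (+1)  1834: Thu (+1)  1835: Fri (+1)  1836: Sun (+2)
Saturday years: 1773, 1779, 1784, 1790, 1802, 1813, 1819, 1824, 1830 — 9 in total.

9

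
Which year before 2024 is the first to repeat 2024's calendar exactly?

Two years share a calendar iff Jan 1 falls on the same weekday and both are leap or both are common. 2024: Jan 1 is Monday, leap year.
2023: Jan 1 Sunday, common
2022: Jan 1 Saturday, common
2021: Jan 1 Friday, common
2020: Jan 1 Wednesday, leap
2019: Jan 1 Tuesday, common
2018: Jan 1 Monday, common
2017: Jan 1 Sunday, common
2016: Jan 1 Friday, leap
2015: Jan 1 Thursday, common
2014: Jan 1 Wednesday, common
2013: Jan 1 Tuesday, common
2012: Jan 1 Sunday, leap
2011: Jan 1 Saturday, common
2010: Jan 1 Friday, common
2009: Jan 1 Thursday, common
2008: Jan 1 Tuesday, leap
2007: Jan 1 Monday, common
2006: Jan 1 Sunday, common
2005: Jan 1 Saturday, common
2004: Jan 1 Thursday, leap
2003: Jan 1 Wednesday, common
2002: Jan 1 Tuesday, common
2001: Jan 1 Monday, common
2000: Jan 1 Saturday, leap
1999: Jan 1 Friday, common
1998: Jan 1 Thursday, common
1997: Jan 1 Wednesday, common
1996: Jan 1 Monday, leap
1996 matches on both conditions.

1996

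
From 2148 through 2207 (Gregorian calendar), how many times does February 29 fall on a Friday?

2

Leap years in 2148–2207: 14 of them.
Feb 29 weekday advances by 5 (mod 7) from one leap year to the next four years later (or differs when a century non-leap intervenes).
Leap-day weekdays: 2148:Thu 2152:Tue 2156:Sun 2160:Fri✓ 2164:Wed 2168:Mon 2172:Sat 2176:Thu 2180:Tue 2184:Sun 2188:Fri✓ 2192:Wed 2196:Mon 2204:Wed
Friday: 2160, 2188 → 2.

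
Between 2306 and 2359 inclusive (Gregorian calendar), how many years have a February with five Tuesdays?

2

February has 28 days (29 in leap years); it has five Tuesdays when Tuesday falls among the first (month-length − 28) days — i.e. when February 1 is Tuesday in a leap year (never in a common year).
February 1 by year: 2306:Thu 2307:Fri 2308:Sat 2309:Mon 2310:Tue 2311:Wed 2312:Thu 2313:Sat 2314:Sun 2315:Mon 2316:Tue✓ 2317:Thu 2318:Fri 2319:Sat 2320:Sun …(24 more)… 2345:Thu 2346:Fri 2347:Sat 2348:Sun 2349:Tue 2350:Wed 2351:Thu 2352:Fri 2353:Sun 2354:Mon 2355:Tue 2356:Wed 2357:Fri 2358:Sat 2359:Sun
Years with five Tuesdays: 2316, 2344 → 2.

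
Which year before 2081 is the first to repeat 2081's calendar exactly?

2070

Two years share a calendar iff Jan 1 falls on the same weekday and both are leap or both are common. 2081: Jan 1 is Wednesday, common year.
2080: Jan 1 Monday, leap
2079: Jan 1 Sunday, common
2078: Jan 1 Saturday, common
2077: Jan 1 Friday, common
2076: Jan 1 Wednesday, leap
2075: Jan 1 Tuesday, common
2074: Jan 1 Monday, common
2073: Jan 1 Sunday, common
2072: Jan 1 Friday, leap
2071: Jan 1 Thursday, common
2070: Jan 1 Wednesday, common
2070 matches on both conditions.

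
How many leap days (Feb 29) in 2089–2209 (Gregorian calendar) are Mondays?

Leap years in 2089–2209: 28 of them.
Feb 29 weekday advances by 5 (mod 7) from one leap year to the next four years later (or differs when a century non-leap intervenes).
Leap-day weekdays: 2092:Fri 2096:Wed 2104:Fri 2108:Wed 2112:Mon✓ 2116:Sat 2120:Thu 2124:Tue 2128:Sun 2132:Fri 2136:Wed 2140:Mon✓ 2144:Sat 2148:Thu 2152:Tue 2156:Sun 2160:Fri 2164:Wed 2168:Mon✓ 2172:Sat 2176:Thu 2180:Tue 2184:Sun 2188:Fri 2192:Wed 2196:Mon✓ 2204:Wed 2208:Mon✓
Monday: 2112, 2140, 2168, 2196, 2208 → 5.

5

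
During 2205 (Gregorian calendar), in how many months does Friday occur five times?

A month of length L has five Fridays iff its first Friday is on day ≤ L−28 (so day 1–3 in a 31-day month, 1–2 in a 30-day month, day 1 in a leap February).
Checking each month of 2205: Jan starts Tue (31d); Feb starts Fri (28d); Mar starts Fri (31d) ✓; Apr starts Mon (30d); May starts Wed (31d) ✓; Jun starts Sat (30d); Jul starts Mon (31d); Aug starts Thu (31d) ✓; Sep starts Sun (30d); Oct starts Tue (31d); Nov starts Fri (30d) ✓; Dec starts Sun (31d).
Five-Friday months: March, May, August, November → 4.

4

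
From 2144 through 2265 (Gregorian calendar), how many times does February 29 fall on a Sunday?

Leap years in 2144–2265: 30 of them.
Feb 29 weekday advances by 5 (mod 7) from one leap year to the next four years later (or differs when a century non-leap intervenes).
Leap-day weekdays: 2144:Sat 2148:Thu 2152:Tue 2156:Sun✓ 2160:Fri 2164:Wed 2168:Mon 2172:Sat 2176:Thu 2180:Tue 2184:Sun✓ 2188:Fri 2192:Wed …(4 more)… 2216:Thu 2220:Tue 2224:Sun✓ 2228:Fri 2232:Wed 2236:Mon 2240:Sat 2244:Thu 2248:Tue 2252:Sun✓ 2256:Fri 2260:Wed 2264:Mon
Sunday: 2156, 2184, 2224, 2252 → 4.

4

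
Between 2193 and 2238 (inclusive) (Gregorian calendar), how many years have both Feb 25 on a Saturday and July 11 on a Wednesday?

Check each year's weekday for Feb 25 and July 11:
  2193: Mon/Thu  2194: Tue/Fri  2195: Wed/Sat  2196: Thu/Mon  2197: Sat/Tue  2198: Sun/Wed  2199: Mon/Thu  2200: Tue/Fri  2201: Wed/Sat  2202: Thu/Sun  2203: Fri/Mon  2204: Sat/Wed ✓  2205: Mon/Thu  2206: Tue/Fri  …(18 more)…  2225: Fri/Mon  2226: Sat/Tue  2227: Sun/Wed  2228: Mon/Fri  2229: Wed/Sat  2230: Thu/Sun  2231: Fri/Mon  2232: Sat/Wed ✓  2233: Mon/Thu  2234: Tue/Fri  2235: Wed/Sat  2236: Thu/Mon  2237: Sat/Tue  2238: Sun/Wed
Both conditions hold in: 2204, 2232 — 2.

2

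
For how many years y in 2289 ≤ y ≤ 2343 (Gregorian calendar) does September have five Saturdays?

15

September has 30 days; it has five Saturdays when Saturday falls among the first (month-length − 28) days — i.e. when September 1 is one of Saturday/Friday.
September 1 by year: 2289:Sun 2290:Mon 2291:Tue 2292:Thu 2293:Fri✓ 2294:Sat✓ 2295:Sun 2296:Tue 2297:Wed 2298:Thu 2299:Fri✓ 2300:Sat✓ 2301:Sun 2302:Mon 2303:Tue …(25 more)… 2329:Sun 2330:Mon 2331:Tue 2332:Thu 2333:Fri✓ 2334:Sat✓ 2335:Sun 2336:Tue 2337:Wed 2338:Thu 2339:Fri✓ 2340:Sun 2341:Mon 2342:Tue 2343:Wed
Years with five Saturdays: 2293, 2294, 2299, 2300, 2305, 2306, 2311, 2316, 2317, 2322, 2323, 2328, 2333, 2334, 2339 → 15.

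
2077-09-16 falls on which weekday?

Thursday

January 1, 2077 is a Friday.
September 16 is day 259 of the year, i.e. 258 days after Jan 1.
258 mod 7 = 6, so advance 6 weekdays from Friday: Thursday.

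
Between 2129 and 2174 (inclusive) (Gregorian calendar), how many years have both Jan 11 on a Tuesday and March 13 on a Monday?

Check each year's weekday for Jan 11 and March 13:
  2129: Tue/Sun  2130: Wed/Mon  2131: Thu/Tue  2132: Fri/Thu  2133: Sun/Fri  2134: Mon/Sat  2135: Tue/Sun  2136: Wed/Tue  2137: Fri/Wed  2138: Sat/Thu  2139: Sun/Fri  2140: Mon/Sun  2141: Wed/Mon  2142: Thu/Tue  …(18 more)…  2161: Sun/Fri  2162: Mon/Sat  2163: Tue/Sun  2164: Wed/Tue  2165: Fri/Wed  2166: Sat/Thu  2167: Sun/Fri  2168: Mon/Sun  2169: Wed/Mon  2170: Thu/Tue  2171: Fri/Wed  2172: Sat/Fri  2173: Mon/Sat  2174: Tue/Sun
Both conditions hold in: 2152 — 1.

1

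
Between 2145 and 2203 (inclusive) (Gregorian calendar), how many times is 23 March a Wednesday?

Track 23 March's weekday year by year (advancing +1, or +2 across a Feb 29):
  2145: Tue  2146: Wed (+1) ✓  2147: Thu (+1)  2148: Sat (+2)  2149: Sun (+1)
  2150: Mon (+1)  2151: Tue (+1)  2152: Thu (+2)  2153: Fri (+1)  2154: Sat (+1)
  2155: Sun (+1)  2156: Tue (+2)  2157: Wed (+1) ✓  2158: Thu (+1)  … (31 more years) …
  2190: Tue (+1)  2191: Wed (+1) ✓  2192: Fri (+2)  2193: Sat (+1)  2194: Sun (+1)
  2195: Mon (+1)  2196: Wed (+2) ✓  2197: Thu (+1)  2198: Fri (+1)  2199: Sat (+1)
  2200: Sun (+1)  2201: Mon (+1)  2202: Tue (+1)  2203: Wed (+1) ✓
Wednesday years: 2146, 2157, 2163, 2168, 2174, 2185, 2191, 2196, 2203 — 9 in total.

9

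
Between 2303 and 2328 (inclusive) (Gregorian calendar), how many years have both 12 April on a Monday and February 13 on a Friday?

Check each year's weekday for 12 April and February 13:
  2303: Sun/Fri  2304: Tue/Sat  2305: Wed/Mon  2306: Thu/Tue  2307: Fri/Wed  2308: Sun/Thu  2309: Mon/Sat  2310: Tue/Sun  2311: Wed/Mon  2312: Fri/Tue  2313: Sat/Thu  2314: Sun/Fri  2315: Mon/Sat  2316: Wed/Sun  2317: Thu/Tue  2318: Fri/Wed  2319: Sat/Thu  2320: Mon/Fri ✓  2321: Tue/Sun  2322: Wed/Mon  2323: Thu/Tue  2324: Sat/Wed  2325: Sun/Fri  2326: Mon/Sat  2327: Tue/Sun  2328: Thu/Mon
Both conditions hold in: 2320 — 1.

1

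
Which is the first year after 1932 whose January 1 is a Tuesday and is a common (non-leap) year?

1935

Jan 1 advances by 2 weekdays after a leap year and by 1 after a common year.
1932: Jan 1 is Friday (leap).
1933: Sunday
1934: Monday
1935: Tuesday
1935 begins on a Tuesday and is a common year.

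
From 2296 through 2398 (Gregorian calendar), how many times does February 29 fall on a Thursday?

Leap years in 2296–2398: 25 of them.
Feb 29 weekday advances by 5 (mod 7) from one leap year to the next four years later (or differs when a century non-leap intervenes).
Leap-day weekdays: 2296:Sat 2304:Mon 2308:Sat 2312:Thu✓ 2316:Tue 2320:Sun 2324:Fri 2328:Wed 2332:Mon 2336:Sat 2340:Thu✓ 2344:Tue 2348:Sun 2352:Fri 2356:Wed 2360:Mon 2364:Sat 2368:Thu✓ 2372:Tue 2376:Sun 2380:Fri 2384:Wed 2388:Mon 2392:Sat 2396:Thu✓
Thursday: 2312, 2340, 2368, 2396 → 4.

4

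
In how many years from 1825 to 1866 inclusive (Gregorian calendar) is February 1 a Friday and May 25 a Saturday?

Check each year's weekday for February 1 and May 25:
  1825: Tue/Wed  1826: Wed/Thu  1827: Thu/Fri  1828: Fri/Sun  1829: Sun/Mon  1830: Mon/Tue  1831: Tue/Wed  1832: Wed/Fri  1833: Fri/Sat ✓  1834: Sat/Sun  1835: Sun/Mon  1836: Mon/Wed  1837: Wed/Thu  1838: Thu/Fri  …(14 more)…  1853: Tue/Wed  1854: Wed/Thu  1855: Thu/Fri  1856: Fri/Sun  1857: Sun/Mon  1858: Mon/Tue  1859: Tue/Wed  1860: Wed/Fri  1861: Fri/Sat ✓  1862: Sat/Sun  1863: Sun/Mon  1864: Mon/Wed  1865: Wed/Thu  1866: Thu/Fri
Both conditions hold in: 1833, 1839, 1850, 1861 — 4.

4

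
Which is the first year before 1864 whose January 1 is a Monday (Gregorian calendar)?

Jan 1 advances by 2 weekdays after a leap year and by 1 after a common year.
1864: Jan 1 is Friday (leap).
1863: Thursday
1862: Wednesday
1861: Tuesday
1860: Sunday (leap)
1859: Saturday
1858: Friday
1857: Thursday
1856: Tuesday (leap)
1855: Monday
1855 begins on a Monday

1855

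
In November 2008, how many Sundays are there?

November 2008 has 30 days and begins on Saturday.
The first Sunday is November 2.
Sundays fall on 2, 9, 16, 23, 30 — that's 5.

5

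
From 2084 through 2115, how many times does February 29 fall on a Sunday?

1

Leap years in 2084–2115: 7 of them.
Feb 29 weekday advances by 5 (mod 7) from one leap year to the next four years later (or differs when a century non-leap intervenes).
Leap-day weekdays: 2084:Tue 2088:Sun✓ 2092:Fri 2096:Wed 2104:Fri 2108:Wed 2112:Mon
Sunday: 2088 → 1.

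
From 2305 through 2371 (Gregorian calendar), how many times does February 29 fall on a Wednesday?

Leap years in 2305–2371: 16 of them.
Feb 29 weekday advances by 5 (mod 7) from one leap year to the next four years later (or differs when a century non-leap intervenes).
Leap-day weekdays: 2308:Sat 2312:Thu 2316:Tue 2320:Sun 2324:Fri 2328:Wed✓ 2332:Mon 2336:Sat 2340:Thu 2344:Tue 2348:Sun 2352:Fri 2356:Wed✓ 2360:Mon 2364:Sat 2368:Thu
Wednesday: 2328, 2356 → 2.

2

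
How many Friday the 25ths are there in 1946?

2

Check the 25th of each month of 1946: Jan 25: Fri, Feb 25: Mon, Mar 25: Mon, Apr 25: Thu, May 25: Sat, Jun 25: Tue, Jul 25: Thu, Aug 25: Sun, Sep 25: Wed, Oct 25: Fri, Nov 25: Mon, Dec 25: Wed.
Friday occurs in January, October — 2 months.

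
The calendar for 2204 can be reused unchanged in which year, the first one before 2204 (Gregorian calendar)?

Two years share a calendar iff Jan 1 falls on the same weekday and both are leap or both are common. 2204: Jan 1 is Sunday, leap year.
2203: Jan 1 Saturday, common
2202: Jan 1 Friday, common
2201: Jan 1 Thursday, common
2200: Jan 1 Wednesday, common
2199: Jan 1 Tuesday, common
2198: Jan 1 Monday, common
2197: Jan 1 Sunday, common
2196: Jan 1 Friday, leap
2195: Jan 1 Thursday, common
2194: Jan 1 Wednesday, common
2193: Jan 1 Tuesday, common
2192: Jan 1 Sunday, leap
2192 matches on both conditions.

2192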